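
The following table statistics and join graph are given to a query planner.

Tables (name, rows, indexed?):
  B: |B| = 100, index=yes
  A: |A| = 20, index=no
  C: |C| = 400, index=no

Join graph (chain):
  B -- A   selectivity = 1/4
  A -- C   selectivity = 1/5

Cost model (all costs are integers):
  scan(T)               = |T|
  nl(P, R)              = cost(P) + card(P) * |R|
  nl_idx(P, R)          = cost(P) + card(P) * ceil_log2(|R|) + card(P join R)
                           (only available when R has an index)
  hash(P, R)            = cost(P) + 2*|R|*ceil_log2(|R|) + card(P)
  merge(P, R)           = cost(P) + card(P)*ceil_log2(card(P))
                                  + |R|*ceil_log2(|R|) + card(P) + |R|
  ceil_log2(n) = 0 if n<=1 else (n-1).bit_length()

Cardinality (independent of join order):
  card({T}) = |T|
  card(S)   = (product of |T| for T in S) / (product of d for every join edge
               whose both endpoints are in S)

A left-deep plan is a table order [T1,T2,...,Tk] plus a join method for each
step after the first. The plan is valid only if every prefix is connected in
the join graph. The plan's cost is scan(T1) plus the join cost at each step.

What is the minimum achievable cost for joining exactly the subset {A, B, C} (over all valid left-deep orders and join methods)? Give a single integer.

Selinger DP over subsets of {A,B,C}:
  {B}: scan cost=100, card=100
  {A}: scan cost=20, card=20
  {C}: scan cost=400, card=400
  {AB}: card=500; try (A,hash)→400, (B,nl_idx)→660, (B,merge)→940, (A,merge)→1020, (B,hash)→1440, (B,nl)→2020 …(+1); best=400 via (A,hash)
  {AC}: card=1600; try (A,hash)→1000, (C,merge)→4140, (A,merge)→4520, (C,hash)→7240, (C,nl)→8020, (A,nl)→8400; best=1000 via (A,hash)
  {ABC}: card=40000; try (B,hash)→4000, (C,hash)→8100, (C,merge)→9400, (B,merge)→21000, (B,nl_idx)→52200, (B,nl)→161000 …(+1); best=4000 via (B,hash)

4000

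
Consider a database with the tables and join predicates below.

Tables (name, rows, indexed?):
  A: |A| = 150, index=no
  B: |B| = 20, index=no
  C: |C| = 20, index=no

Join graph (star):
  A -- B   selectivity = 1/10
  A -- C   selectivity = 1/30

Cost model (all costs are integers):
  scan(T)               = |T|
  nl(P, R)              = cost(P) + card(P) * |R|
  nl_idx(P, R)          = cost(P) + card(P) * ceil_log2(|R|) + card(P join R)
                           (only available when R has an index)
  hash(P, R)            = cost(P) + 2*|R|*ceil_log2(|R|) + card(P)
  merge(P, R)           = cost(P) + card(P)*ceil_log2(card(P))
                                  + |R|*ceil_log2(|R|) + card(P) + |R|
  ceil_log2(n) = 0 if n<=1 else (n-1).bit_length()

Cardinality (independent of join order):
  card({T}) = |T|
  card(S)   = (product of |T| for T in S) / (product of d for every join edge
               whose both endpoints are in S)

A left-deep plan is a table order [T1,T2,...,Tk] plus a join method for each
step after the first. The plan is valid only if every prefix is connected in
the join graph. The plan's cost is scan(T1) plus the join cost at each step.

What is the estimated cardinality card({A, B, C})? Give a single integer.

200

Tables in S: A(150), B(20), C(20)
Edges inside S: A-B(d=10), A-C(d=30)
numerator = 150 * 20 * 20 = 60000
denominator = 10 * 30 = 300
card(S) = 60000 / 300 = 200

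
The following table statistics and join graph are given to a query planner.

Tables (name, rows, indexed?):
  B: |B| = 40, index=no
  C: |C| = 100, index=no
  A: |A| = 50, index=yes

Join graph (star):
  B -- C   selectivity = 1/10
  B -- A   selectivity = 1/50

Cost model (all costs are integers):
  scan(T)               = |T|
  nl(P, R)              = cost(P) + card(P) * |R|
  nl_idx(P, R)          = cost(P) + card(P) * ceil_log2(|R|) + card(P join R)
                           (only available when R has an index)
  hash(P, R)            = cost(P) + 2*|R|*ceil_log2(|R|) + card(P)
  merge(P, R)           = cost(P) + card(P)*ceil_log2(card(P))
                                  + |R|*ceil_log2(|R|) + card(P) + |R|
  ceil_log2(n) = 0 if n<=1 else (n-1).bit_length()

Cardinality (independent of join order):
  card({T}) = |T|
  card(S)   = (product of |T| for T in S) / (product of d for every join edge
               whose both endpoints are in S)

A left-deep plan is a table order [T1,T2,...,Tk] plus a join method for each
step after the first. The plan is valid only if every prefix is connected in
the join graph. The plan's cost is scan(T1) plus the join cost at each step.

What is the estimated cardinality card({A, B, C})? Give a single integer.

Tables in S: A(50), B(40), C(100)
Edges inside S: B-C(d=10), B-A(d=50)
numerator = 50 * 40 * 100 = 200000
denominator = 10 * 50 = 500
card(S) = 200000 / 500 = 400

400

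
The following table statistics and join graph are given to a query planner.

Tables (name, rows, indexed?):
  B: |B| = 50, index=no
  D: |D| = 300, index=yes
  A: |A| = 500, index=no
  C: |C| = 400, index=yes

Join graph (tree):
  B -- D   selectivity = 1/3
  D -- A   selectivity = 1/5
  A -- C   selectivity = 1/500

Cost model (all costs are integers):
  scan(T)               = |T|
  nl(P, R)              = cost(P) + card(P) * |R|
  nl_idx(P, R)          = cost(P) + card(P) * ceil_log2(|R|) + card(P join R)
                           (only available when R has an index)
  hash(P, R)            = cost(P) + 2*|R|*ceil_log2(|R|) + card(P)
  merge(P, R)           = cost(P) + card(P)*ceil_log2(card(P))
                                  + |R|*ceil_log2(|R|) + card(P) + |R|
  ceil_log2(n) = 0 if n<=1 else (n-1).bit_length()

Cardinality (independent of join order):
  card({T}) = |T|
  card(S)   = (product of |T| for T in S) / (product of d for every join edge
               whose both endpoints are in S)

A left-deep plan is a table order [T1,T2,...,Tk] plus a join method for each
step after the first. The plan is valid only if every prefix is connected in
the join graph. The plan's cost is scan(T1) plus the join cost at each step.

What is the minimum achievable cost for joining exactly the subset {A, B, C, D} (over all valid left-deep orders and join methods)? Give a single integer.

Selinger DP over subsets of {A,B,C,D}:
  {B}: scan cost=50, card=50
  {D}: scan cost=300, card=300
  {A}: scan cost=500, card=500
  {C}: scan cost=400, card=400
  {BD}: card=5000; try (B,hash)→1200, (D,merge)→3400, (B,merge)→3650, (D,hash)→5500, (D,nl_idx)→5500, (D,nl)→15050 …(+1); best=1200 via (B,hash)
  {AD}: card=30000; try (D,hash)→6400, (A,merge)→8300, (D,merge)→8500, (A,hash)→9600, (D,nl_idx)→35000, (A,nl)→150300 …(+1); best=6400 via (D,hash)
  {AC}: card=400; try (C,nl_idx)→5400, (C,hash)→8200, (A,merge)→9400, (C,merge)→9500, (A,hash)→9800, (A,nl)→200400 …(+1); best=5400 via (C,nl_idx)
  {ABD}: card=500000; try (A,hash)→15200, (B,hash)→37000, (A,merge)→76200, (B,merge)→486750, (B,nl)→1506400, (A,nl)→2501200; best=15200 via (A,hash)
  {ACD}: card=24000; try (D,hash)→11200, (D,merge)→12400, (D,nl_idx)→33000, (C,hash)→43600, (D,nl)→125400, (C,nl_idx)→300400 …(+2); best=11200 via (D,hash)
  {ABCD}: card=400000; try (B,hash)→35800, (B,merge)→395550, (C,hash)→522400, (B,nl)→1211200, (C,nl_idx)→4915200, (C,merge)→10019200 …(+1); best=35800 via (B,hash)

35800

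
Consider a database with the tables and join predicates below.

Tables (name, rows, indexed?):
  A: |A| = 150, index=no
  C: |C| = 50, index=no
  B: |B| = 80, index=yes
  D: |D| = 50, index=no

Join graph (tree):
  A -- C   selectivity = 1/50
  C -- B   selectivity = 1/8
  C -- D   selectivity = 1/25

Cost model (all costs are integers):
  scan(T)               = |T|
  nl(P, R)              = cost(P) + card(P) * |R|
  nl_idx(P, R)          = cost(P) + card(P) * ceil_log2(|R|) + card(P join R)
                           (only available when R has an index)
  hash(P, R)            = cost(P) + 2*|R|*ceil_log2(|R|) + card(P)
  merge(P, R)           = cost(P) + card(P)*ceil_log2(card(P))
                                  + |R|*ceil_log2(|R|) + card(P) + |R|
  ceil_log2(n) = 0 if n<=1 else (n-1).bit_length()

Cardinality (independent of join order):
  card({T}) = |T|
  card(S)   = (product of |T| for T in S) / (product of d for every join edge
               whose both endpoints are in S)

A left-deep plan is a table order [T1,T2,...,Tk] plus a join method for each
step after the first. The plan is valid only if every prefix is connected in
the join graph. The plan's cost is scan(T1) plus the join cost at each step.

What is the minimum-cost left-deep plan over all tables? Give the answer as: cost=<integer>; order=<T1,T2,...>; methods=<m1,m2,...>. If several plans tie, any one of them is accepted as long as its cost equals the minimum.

Selinger DP (subsets sized 1..n):
  {A}: scan cost=150, card=150
  {C}: scan cost=50, card=50
  {B}: scan cost=80, card=80
  {D}: scan cost=50, card=50
  {AC}: card=150; try (C,hash)→900, (A,merge)→1750, (C,merge)→1850, (A,hash)→2500, (A,nl)→7550, (C,nl)→7650; best=900 via (C,hash)
  {BC}: card=500; try (C,hash)→760, (B,nl_idx)→900, (B,merge)→1040, (C,merge)→1070, (B,hash)→1220, (B,nl)→4050 …(+1); best=760 via (C,hash)
  {CD}: card=100; try (D,hash)→700, (C,hash)→700, (D,merge)→750, (C,merge)→750, (D,nl)→2550, (C,nl)→2550; best=700 via (D,hash)
  {ABC}: card=1500; try (B,hash)→2170, (B,merge)→2890, (B,nl_idx)→3450, (A,hash)→3660, (A,merge)→7110, (B,nl)→12900 …(+1); best=2170 via (B,hash)
  {ACD}: card=300; try (D,hash)→1650, (D,merge)→2600, (A,merge)→2850, (A,hash)→3200, (D,nl)→8400, (A,nl)→15700; best=1650 via (D,hash)
  {BCD}: card=1000; try (D,hash)→1860, (B,hash)→1920, (B,merge)→2140, (B,nl_idx)→2400, (D,merge)→6110, (B,nl)→8700 …(+1); best=1860 via (D,hash)
  {ABCD}: card=3000; try (B,hash)→3070, (D,hash)→4270, (A,hash)→5260, (B,merge)→5290, (B,nl_idx)→6750, (A,merge)→14210 …(+4); best=3070 via (B,hash)

cost=3070; order=A,C,D,B; methods=hash,hash,hash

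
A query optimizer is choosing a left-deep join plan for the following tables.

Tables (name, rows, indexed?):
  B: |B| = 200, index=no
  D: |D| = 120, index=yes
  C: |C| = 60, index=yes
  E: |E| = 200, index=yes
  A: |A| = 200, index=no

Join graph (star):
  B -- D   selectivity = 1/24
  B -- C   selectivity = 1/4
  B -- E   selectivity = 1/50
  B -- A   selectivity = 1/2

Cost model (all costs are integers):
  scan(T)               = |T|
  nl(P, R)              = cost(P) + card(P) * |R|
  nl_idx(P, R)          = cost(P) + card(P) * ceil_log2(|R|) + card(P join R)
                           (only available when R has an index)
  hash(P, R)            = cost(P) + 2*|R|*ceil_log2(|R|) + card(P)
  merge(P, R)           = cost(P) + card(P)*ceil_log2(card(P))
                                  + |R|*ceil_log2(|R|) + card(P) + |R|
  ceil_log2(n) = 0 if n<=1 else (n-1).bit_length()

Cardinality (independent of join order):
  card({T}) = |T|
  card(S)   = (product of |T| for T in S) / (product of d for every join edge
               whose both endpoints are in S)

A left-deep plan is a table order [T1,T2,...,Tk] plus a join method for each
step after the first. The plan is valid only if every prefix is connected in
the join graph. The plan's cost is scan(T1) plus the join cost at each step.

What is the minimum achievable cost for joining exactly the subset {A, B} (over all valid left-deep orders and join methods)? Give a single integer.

3600

Selinger DP over subsets of {A,B}:
  {B}: scan cost=200, card=200
  {A}: scan cost=200, card=200
  {AB}: card=20000; try (B,hash)→3600, (A,hash)→3600, (B,merge)→3800, (A,merge)→3800, (B,nl)→40200, (A,nl)→40200; best=3600 via (B,hash)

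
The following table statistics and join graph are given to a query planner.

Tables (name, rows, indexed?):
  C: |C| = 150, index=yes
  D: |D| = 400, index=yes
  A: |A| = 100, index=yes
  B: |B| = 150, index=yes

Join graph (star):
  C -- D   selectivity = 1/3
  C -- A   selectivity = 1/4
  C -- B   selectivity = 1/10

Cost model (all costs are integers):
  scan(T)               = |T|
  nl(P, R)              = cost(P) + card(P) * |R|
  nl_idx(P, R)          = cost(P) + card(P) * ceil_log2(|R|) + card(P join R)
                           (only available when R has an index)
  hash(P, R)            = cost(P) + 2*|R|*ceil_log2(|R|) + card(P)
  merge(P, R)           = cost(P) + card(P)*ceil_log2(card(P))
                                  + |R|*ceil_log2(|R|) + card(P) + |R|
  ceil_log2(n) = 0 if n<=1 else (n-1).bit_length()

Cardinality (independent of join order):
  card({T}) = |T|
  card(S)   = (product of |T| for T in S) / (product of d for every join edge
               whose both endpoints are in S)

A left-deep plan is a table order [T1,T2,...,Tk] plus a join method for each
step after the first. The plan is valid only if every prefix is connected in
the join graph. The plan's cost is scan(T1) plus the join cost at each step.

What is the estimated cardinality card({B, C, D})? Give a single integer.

300000

Tables in S: B(150), C(150), D(400)
Edges inside S: C-D(d=3), C-B(d=10)
numerator = 150 * 150 * 400 = 9000000
denominator = 3 * 10 = 30
card(S) = 9000000 / 30 = 300000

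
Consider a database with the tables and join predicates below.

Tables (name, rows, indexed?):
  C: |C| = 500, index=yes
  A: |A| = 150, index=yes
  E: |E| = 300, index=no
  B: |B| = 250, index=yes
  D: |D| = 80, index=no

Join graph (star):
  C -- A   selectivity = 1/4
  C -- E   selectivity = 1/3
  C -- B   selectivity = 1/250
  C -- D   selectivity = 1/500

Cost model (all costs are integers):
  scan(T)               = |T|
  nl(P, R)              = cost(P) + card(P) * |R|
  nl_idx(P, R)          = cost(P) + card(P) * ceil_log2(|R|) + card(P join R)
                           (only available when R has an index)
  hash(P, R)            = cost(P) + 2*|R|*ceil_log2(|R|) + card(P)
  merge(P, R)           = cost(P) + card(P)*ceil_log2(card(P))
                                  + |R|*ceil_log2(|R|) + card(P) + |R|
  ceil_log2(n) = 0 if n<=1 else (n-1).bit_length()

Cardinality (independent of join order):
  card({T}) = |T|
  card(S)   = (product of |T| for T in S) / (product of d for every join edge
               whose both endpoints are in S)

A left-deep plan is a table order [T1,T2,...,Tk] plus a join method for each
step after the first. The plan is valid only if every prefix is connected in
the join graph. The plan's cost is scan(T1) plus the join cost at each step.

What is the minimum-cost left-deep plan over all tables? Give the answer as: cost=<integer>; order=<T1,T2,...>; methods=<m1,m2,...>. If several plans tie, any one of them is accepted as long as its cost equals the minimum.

cost=11990; order=D,C,B,A,E; methods=nl_idx,nl_idx,merge,hash

Selinger DP (subsets sized 1..n):
  {C}: scan cost=500, card=500
  {A}: scan cost=150, card=150
  {E}: scan cost=300, card=300
  {B}: scan cost=250, card=250
  {D}: scan cost=80, card=80
  {AC}: card=18750; try (A,hash)→3400, (C,merge)→6500, (A,merge)→6850, (C,hash)→9300, (C,nl_idx)→20250, (A,nl_idx)→23250 …(+2); best=3400 via (A,hash)
  {CE}: card=50000; try (E,hash)→6400, (C,merge)→8300, (E,merge)→8500, (C,hash)→9600, (C,nl_idx)→53000, (C,nl)→150300 …(+1); best=6400 via (E,hash)
  {BC}: card=500; try (C,nl_idx)→3000, (B,hash)→5000, (B,nl_idx)→5000, (C,merge)→7500, (B,merge)→7750, (C,hash)→9500 …(+2); best=3000 via (C,nl_idx)
  {CD}: card=80; try (C,nl_idx)→880, (D,hash)→2120, (C,merge)→5720, (D,merge)→6140, (C,hash)→9160, (C,nl)→40080 …(+1); best=880 via (C,nl_idx)
  {ACE}: card=1875000; try (E,hash)→27550, (A,hash)→58800, (E,merge)→306400, (A,merge)→857750, (A,nl_idx)→2281400, (E,nl)→5628400 …(+1); best=27550 via (E,hash)
  {ABC}: card=18750; try (A,hash)→5900, (A,merge)→9350, (A,nl_idx)→25750, (B,hash)→26150, (A,nl)→78000, (B,nl_idx)→172150 …(+2); best=5900 via (A,hash)
  {ACD}: card=3000; try (A,merge)→2870, (A,hash)→3360, (A,nl_idx)→4520, (A,nl)→12880, (D,hash)→23270, (D,merge)→304040 …(+1); best=2870 via (A,merge)
  {BCE}: card=50000; try (E,hash)→8900, (E,merge)→11000, (B,hash)→60400, (E,nl)→153000, (B,nl_idx)→456400, (B,merge)→858650 …(+1); best=8900 via (E,hash)
  {CDE}: card=8000; try (E,merge)→4520, (E,hash)→6360, (E,nl)→24880, (D,hash)→57520, (D,merge)→857040, (D,nl)→4006400; best=4520 via (E,merge)
  {BCD}: card=80; try (B,nl_idx)→1600, (B,merge)→3770, (D,hash)→4620, (B,hash)→4960, (D,merge)→8640, (B,nl)→20880 …(+1); best=1600 via (B,nl_idx)
  {ABCE}: card=1875000; try (E,hash)→30050, (A,hash)→61300, (E,merge)→308900, (A,merge)→860250, (B,hash)→1906550, (A,nl_idx)→2283900 …(+5); best=30050 via (E,hash)
  {ACDE}: card=300000; try (E,hash)→11270, (A,hash)→14920, (E,merge)→44870, (A,merge)→117870, (A,nl_idx)→368520, (E,nl)→902870 …(+4); best=11270 via (E,hash)
  {ABCD}: card=3000; try (A,merge)→3590, (A,hash)→4080, (A,nl_idx)→5240, (B,hash)→9870, (A,nl)→13600, (D,hash)→25770 …(+5); best=3590 via (A,merge)
  {BCDE}: card=8000; try (E,merge)→5240, (E,hash)→7080, (B,hash)→16520, (E,nl)→25600, (D,hash)→60020, (B,nl_idx)→76520 …(+4); best=5240 via (E,merge)
  {ABCDE}: card=300000; try (E,hash)→11990, (A,hash)→15640, (E,merge)→45590, (A,merge)→118590, (B,hash)→315270, (A,nl_idx)→369240 …(+8); best=11990 via (E,hash)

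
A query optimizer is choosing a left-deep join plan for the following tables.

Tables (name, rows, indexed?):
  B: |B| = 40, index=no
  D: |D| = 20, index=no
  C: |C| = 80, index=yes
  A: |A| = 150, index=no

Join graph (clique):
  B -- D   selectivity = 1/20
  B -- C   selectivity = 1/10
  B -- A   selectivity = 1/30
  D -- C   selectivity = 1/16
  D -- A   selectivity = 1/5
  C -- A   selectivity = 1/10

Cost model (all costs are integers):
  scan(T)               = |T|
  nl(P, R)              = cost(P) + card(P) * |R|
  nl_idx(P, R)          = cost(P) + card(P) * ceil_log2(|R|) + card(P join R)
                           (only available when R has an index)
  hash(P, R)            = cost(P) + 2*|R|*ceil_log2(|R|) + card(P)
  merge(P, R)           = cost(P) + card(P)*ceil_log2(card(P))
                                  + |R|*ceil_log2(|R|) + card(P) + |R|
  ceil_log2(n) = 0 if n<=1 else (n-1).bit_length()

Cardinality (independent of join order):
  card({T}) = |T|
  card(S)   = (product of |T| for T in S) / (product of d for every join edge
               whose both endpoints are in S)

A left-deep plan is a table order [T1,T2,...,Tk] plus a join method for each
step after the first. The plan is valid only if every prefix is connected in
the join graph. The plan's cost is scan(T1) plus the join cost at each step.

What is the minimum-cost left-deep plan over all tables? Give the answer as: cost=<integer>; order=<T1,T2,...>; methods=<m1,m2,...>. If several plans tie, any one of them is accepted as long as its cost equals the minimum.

cost=1462; order=A,B,D,C; methods=hash,hash,nl_idx

Selinger DP (subsets sized 1..n):
  {B}: scan cost=40, card=40
  {D}: scan cost=20, card=20
  {C}: scan cost=80, card=80
  {A}: scan cost=150, card=150
  {BD}: card=40; try (D,hash)→280, (B,merge)→420, (D,merge)→440, (B,hash)→520, (B,nl)→820, (D,nl)→840; best=280 via (D,hash)
  {BC}: card=320; try (C,nl_idx)→640, (B,hash)→640, (C,merge)→960, (B,merge)→1000, (C,hash)→1200, (C,nl)→3240 …(+1); best=640 via (C,nl_idx)
  {AB}: card=200; try (B,hash)→780, (A,merge)→1670, (B,merge)→1780, (A,hash)→2480, (A,nl)→6040, (B,nl)→6150; best=780 via (B,hash)
  {CD}: card=100; try (C,nl_idx)→260, (D,hash)→360, (C,merge)→780, (D,merge)→840, (C,hash)→1160, (C,nl)→1620 …(+1); best=260 via (C,nl_idx)
  {AD}: card=600; try (D,hash)→500, (A,merge)→1490, (D,merge)→1620, (A,hash)→2440, (A,nl)→3020, (D,nl)→3150; best=500 via (D,hash)
  {AC}: card=1200; try (C,hash)→1420, (A,merge)→2070, (C,merge)→2140, (C,nl_idx)→2400, (A,hash)→2560, (A,nl)→12080 …(+1); best=1420 via (C,hash)
  {BCD}: card=20; try (C,nl_idx)→580, (B,hash)→840, (D,hash)→1160, (C,merge)→1200, (B,merge)→1340, (C,hash)→1440 …(+4); best=580 via (C,nl_idx)
  {ABD}: card=40; try (D,hash)→1180, (B,hash)→1580, (A,merge)→1910, (D,merge)→2700, (A,hash)→2720, (D,nl)→4780 …(+3); best=1180 via (D,hash)
  {ABC}: card=160; try (C,hash)→2100, (C,nl_idx)→2340, (B,hash)→3100, (C,merge)→3220, (A,hash)→3360, (A,merge)→5190 …(+4); best=2100 via (C,hash)
  {ACD}: card=300; try (C,hash)→2220, (A,merge)→2410, (A,hash)→2760, (D,hash)→2820, (C,nl_idx)→5000, (C,merge)→7740 …(+4); best=2220 via (C,hash)
  {ABCD}: card=2; try (C,nl_idx)→1462, (A,merge)→2050, (C,merge)→2100, (C,hash)→2340, (D,hash)→2460, (B,hash)→3000 …(+7); best=1462 via (C,nl_idx)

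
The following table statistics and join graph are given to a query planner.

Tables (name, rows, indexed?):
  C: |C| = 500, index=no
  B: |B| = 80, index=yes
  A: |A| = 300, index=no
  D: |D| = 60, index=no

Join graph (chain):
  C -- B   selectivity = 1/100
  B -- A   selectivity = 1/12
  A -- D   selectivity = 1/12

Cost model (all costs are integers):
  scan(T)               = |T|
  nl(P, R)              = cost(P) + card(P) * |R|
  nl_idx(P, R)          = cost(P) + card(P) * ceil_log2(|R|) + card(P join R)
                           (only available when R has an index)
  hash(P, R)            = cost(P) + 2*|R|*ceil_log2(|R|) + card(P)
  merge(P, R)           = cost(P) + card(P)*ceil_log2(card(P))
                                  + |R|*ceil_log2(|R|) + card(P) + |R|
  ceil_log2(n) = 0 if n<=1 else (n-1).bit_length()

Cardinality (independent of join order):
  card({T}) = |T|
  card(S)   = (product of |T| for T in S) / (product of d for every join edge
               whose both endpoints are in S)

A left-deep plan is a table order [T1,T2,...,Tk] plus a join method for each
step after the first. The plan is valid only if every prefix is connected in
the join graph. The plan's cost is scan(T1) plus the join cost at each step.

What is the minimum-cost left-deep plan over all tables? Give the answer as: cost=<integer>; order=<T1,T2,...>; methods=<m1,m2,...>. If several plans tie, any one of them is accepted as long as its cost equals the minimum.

cost=18640; order=C,B,A,D; methods=hash,hash,hash

Selinger DP (subsets sized 1..n):
  {C}: scan cost=500, card=500
  {B}: scan cost=80, card=80
  {A}: scan cost=300, card=300
  {D}: scan cost=60, card=60
  {BC}: card=400; try (B,hash)→2120, (B,nl_idx)→4400, (C,merge)→5720, (B,merge)→6140, (C,hash)→9160, (C,nl)→40080 …(+1); best=2120 via (B,hash)
  {AB}: card=2000; try (B,hash)→1720, (A,merge)→3720, (B,merge)→3940, (B,nl_idx)→4400, (A,hash)→5560, (A,nl)→24080 …(+1); best=1720 via (B,hash)
  {AD}: card=1500; try (D,hash)→1320, (A,merge)→3480, (D,merge)→3720, (A,hash)→5520, (A,nl)→18060, (D,nl)→18300; best=1320 via (D,hash)
  {ABC}: card=10000; try (A,hash)→7920, (A,merge)→9120, (C,hash)→12720, (C,merge)→30720, (A,nl)→122120, (C,nl)→1001720; best=7920 via (A,hash)
  {ABD}: card=10000; try (B,hash)→3940, (D,hash)→4440, (B,merge)→19960, (B,nl_idx)→21820, (D,merge)→26140, (B,nl)→121320 …(+1); best=3940 via (B,hash)
  {ABCD}: card=50000; try (D,hash)→18640, (C,hash)→22940, (D,merge)→158340, (C,merge)→158940, (D,nl)→607920, (C,nl)→5003940; best=18640 via (D,hash)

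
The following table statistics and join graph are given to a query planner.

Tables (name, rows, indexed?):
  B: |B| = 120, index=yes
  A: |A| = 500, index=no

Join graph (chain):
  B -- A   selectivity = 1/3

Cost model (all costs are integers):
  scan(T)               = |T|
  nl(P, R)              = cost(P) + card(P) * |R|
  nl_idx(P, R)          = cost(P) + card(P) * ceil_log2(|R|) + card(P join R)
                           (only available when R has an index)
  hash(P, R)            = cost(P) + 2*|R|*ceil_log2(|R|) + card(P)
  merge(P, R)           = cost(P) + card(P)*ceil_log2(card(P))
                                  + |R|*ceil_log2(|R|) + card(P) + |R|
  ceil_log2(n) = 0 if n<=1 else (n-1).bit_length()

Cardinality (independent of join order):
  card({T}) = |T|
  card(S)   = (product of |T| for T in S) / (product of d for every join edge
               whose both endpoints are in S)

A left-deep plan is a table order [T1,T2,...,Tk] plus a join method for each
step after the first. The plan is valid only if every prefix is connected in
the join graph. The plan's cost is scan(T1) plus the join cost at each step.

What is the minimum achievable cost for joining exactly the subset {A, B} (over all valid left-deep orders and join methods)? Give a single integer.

2680

Selinger DP over subsets of {A,B}:
  {B}: scan cost=120, card=120
  {A}: scan cost=500, card=500
  {AB}: card=20000; try (B,hash)→2680, (A,merge)→6080, (B,merge)→6460, (A,hash)→9240, (B,nl_idx)→24000, (A,nl)→60120 …(+1); best=2680 via (B,hash)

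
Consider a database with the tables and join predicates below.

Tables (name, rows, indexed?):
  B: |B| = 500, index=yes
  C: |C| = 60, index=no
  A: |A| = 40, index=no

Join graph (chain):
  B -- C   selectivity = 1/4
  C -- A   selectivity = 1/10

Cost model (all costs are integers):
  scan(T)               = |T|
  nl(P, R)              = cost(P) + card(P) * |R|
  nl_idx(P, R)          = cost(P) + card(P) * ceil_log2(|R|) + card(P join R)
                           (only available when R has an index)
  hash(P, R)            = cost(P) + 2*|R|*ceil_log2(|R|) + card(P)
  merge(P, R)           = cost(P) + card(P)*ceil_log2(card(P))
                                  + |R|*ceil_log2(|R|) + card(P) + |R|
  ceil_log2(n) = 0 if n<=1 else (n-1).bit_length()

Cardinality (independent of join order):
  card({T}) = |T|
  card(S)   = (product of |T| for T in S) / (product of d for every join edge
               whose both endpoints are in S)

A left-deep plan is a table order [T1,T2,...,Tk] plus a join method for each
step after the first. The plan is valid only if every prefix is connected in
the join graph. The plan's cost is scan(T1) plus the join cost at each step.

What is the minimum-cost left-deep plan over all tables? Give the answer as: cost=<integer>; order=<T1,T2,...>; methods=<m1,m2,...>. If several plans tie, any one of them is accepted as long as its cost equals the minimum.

cost=7760; order=C,A,B; methods=hash,merge

Selinger DP (subsets sized 1..n):
  {B}: scan cost=500, card=500
  {C}: scan cost=60, card=60
  {A}: scan cost=40, card=40
  {BC}: card=7500; try (C,hash)→1720, (B,merge)→5480, (C,merge)→5920, (B,nl_idx)→8100, (B,hash)→9120, (B,nl)→30060 …(+1); best=1720 via (C,hash)
  {AC}: card=240; try (A,hash)→600, (C,merge)→740, (A,merge)→760, (C,hash)→800, (C,nl)→2440, (A,nl)→2460; best=600 via (A,hash)
  {ABC}: card=30000; try (B,merge)→7760, (A,hash)→9700, (B,hash)→9840, (B,nl_idx)→32760, (A,merge)→107000, (B,nl)→120600 …(+1); best=7760 via (B,merge)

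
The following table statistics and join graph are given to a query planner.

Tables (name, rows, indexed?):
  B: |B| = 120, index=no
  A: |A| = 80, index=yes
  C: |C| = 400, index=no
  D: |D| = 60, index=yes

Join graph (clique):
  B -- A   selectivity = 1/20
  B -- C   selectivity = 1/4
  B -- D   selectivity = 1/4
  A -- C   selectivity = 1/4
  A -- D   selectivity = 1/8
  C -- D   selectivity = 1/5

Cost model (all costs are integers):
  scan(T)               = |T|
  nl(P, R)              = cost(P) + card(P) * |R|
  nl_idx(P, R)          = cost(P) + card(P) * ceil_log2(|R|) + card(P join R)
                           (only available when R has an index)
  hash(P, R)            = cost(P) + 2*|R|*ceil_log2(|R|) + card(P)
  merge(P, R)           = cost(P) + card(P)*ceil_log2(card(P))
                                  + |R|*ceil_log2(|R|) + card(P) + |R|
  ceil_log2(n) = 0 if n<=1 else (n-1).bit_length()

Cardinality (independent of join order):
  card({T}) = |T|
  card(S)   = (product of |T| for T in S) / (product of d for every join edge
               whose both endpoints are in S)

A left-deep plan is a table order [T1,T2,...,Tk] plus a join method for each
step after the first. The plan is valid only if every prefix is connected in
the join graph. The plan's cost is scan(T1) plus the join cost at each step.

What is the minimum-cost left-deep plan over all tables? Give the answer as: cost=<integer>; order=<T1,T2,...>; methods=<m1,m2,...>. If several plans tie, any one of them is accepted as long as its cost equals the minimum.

cost=10660; order=B,A,D,C; methods=hash,hash,hash

Selinger DP (subsets sized 1..n):
  {B}: scan cost=120, card=120
  {A}: scan cost=80, card=80
  {C}: scan cost=400, card=400
  {D}: scan cost=60, card=60
  {AB}: card=480; try (A,hash)→1360, (A,nl_idx)→1440, (B,merge)→1680, (A,merge)→1720, (B,hash)→1840, (B,nl)→9680 …(+1); best=1360 via (A,hash)
  {BC}: card=12000; try (B,hash)→2480, (C,merge)→5080, (B,merge)→5360, (C,hash)→7440, (C,nl)→48120, (B,nl)→48400; best=2480 via (B,hash)
  {BD}: card=1800; try (D,hash)→960, (B,merge)→1440, (D,merge)→1500, (B,hash)→1800, (D,nl_idx)→2640, (B,nl)→7260 …(+1); best=960 via (D,hash)
  {AC}: card=8000; try (A,hash)→1920, (C,merge)→4720, (A,merge)→5040, (C,hash)→7360, (A,nl_idx)→11200, (C,nl)→32080 …(+1); best=1920 via (A,hash)
  {AD}: card=600; try (D,hash)→880, (A,nl_idx)→1080, (A,merge)→1120, (D,merge)→1140, (D,nl_idx)→1160, (A,hash)→1240 …(+2); best=880 via (D,hash)
  {CD}: card=4800; try (D,hash)→1520, (C,merge)→4480, (D,merge)→4820, (C,hash)→7320, (D,nl_idx)→7600, (C,nl)→24060 …(+1); best=1520 via (D,hash)
  {ABC}: card=12000; try (C,hash)→9040, (C,merge)→10160, (B,hash)→11600, (A,hash)→15600, (A,nl_idx)→98480, (B,merge)→114880 …(+4); best=9040 via (C,hash)
  {ABD}: card=900; try (D,hash)→2560, (B,hash)→3160, (A,hash)→3880, (D,nl_idx)→5140, (D,merge)→6580, (B,merge)→8440 …(+5); best=2560 via (D,hash)
  {BCD}: card=36000; try (B,hash)→8000, (C,hash)→9960, (D,hash)→15200, (C,merge)→26560, (B,merge)→69680, (D,nl_idx)→110480 …(+4); best=8000 via (B,hash)
  {ACD}: card=12000; try (A,hash)→7440, (C,hash)→8680, (D,hash)→10640, (C,merge)→11480, (A,nl_idx)→47120, (D,nl_idx)→61920 …(+5); best=7440 via (A,hash)
  {ABCD}: card=4500; try (C,hash)→10660, (C,merge)→16460, (B,hash)→21120, (D,hash)→21760, (A,hash)→45120, (D,nl_idx)→85540 …(+8); best=10660 via (C,hash)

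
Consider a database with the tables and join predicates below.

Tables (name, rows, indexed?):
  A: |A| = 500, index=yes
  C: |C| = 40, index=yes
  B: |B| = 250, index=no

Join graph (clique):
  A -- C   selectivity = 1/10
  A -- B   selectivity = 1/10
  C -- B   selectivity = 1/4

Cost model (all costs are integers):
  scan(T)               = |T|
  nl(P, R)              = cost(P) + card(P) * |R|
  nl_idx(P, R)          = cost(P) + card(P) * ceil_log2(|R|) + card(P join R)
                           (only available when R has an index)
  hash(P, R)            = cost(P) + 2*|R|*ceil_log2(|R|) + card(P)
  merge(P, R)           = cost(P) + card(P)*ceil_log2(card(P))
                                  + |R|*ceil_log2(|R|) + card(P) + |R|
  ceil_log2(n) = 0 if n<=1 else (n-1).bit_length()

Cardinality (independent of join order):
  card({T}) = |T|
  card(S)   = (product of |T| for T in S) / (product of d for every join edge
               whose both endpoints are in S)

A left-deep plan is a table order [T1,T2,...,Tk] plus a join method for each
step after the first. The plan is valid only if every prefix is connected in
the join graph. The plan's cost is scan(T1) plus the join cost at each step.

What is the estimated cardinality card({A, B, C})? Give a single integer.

Tables in S: A(500), B(250), C(40)
Edges inside S: A-C(d=10), A-B(d=10), C-B(d=4)
numerator = 500 * 250 * 40 = 5000000
denominator = 10 * 10 * 4 = 400
card(S) = 5000000 / 400 = 12500

12500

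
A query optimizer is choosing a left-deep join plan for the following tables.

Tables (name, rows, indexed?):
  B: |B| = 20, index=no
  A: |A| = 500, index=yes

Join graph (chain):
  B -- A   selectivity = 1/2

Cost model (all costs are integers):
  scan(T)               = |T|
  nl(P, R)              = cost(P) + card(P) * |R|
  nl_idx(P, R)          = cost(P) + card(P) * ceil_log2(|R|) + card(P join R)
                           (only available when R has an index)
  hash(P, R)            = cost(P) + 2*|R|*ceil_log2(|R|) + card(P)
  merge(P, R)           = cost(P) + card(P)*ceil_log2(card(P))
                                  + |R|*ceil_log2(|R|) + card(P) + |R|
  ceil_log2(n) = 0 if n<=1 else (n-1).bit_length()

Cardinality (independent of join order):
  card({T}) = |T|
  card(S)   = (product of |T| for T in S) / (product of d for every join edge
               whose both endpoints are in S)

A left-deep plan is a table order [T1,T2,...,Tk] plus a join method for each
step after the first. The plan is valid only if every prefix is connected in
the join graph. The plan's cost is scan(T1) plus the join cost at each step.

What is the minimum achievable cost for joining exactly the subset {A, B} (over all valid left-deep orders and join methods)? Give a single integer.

1200

Selinger DP over subsets of {A,B}:
  {B}: scan cost=20, card=20
  {A}: scan cost=500, card=500
  {AB}: card=5000; try (B,hash)→1200, (A,merge)→5140, (A,nl_idx)→5200, (B,merge)→5620, (A,hash)→9040, (A,nl)→10020 …(+1); best=1200 via (B,hash)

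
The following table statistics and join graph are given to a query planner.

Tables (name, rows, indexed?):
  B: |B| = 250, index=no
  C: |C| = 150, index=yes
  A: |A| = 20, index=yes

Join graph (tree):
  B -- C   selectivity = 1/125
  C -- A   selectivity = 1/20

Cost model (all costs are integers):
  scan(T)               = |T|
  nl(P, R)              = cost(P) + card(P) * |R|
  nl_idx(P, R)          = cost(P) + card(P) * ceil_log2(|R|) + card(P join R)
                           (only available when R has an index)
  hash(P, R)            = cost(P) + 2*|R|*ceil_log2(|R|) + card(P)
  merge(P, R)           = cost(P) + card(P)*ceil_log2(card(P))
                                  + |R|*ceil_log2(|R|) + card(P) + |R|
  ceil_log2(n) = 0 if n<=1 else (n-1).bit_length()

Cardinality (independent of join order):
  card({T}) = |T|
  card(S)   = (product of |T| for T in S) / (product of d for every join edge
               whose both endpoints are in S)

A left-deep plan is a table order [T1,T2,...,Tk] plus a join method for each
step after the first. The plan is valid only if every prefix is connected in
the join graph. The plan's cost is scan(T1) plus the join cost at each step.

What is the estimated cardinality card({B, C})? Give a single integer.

Tables in S: B(250), C(150)
Edges inside S: B-C(d=125)
numerator = 250 * 150 = 37500
denominator = 125 = 125
card(S) = 37500 / 125 = 300

300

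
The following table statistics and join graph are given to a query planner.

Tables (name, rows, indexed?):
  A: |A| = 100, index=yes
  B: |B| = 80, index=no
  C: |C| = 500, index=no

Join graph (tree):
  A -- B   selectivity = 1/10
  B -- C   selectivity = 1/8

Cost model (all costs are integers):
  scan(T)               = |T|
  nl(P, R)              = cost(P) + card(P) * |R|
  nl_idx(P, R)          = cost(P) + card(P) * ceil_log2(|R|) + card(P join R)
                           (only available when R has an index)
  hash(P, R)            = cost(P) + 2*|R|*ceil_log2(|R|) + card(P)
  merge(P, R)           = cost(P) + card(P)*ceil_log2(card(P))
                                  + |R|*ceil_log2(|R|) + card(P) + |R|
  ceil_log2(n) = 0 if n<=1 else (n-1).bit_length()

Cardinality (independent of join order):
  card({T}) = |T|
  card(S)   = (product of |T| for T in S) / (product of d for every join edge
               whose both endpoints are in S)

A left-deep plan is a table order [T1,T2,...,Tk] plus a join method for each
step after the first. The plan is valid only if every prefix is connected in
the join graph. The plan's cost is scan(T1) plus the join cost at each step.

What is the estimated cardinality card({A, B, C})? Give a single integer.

50000

Tables in S: A(100), B(80), C(500)
Edges inside S: A-B(d=10), B-C(d=8)
numerator = 100 * 80 * 500 = 4000000
denominator = 10 * 8 = 80
card(S) = 4000000 / 80 = 50000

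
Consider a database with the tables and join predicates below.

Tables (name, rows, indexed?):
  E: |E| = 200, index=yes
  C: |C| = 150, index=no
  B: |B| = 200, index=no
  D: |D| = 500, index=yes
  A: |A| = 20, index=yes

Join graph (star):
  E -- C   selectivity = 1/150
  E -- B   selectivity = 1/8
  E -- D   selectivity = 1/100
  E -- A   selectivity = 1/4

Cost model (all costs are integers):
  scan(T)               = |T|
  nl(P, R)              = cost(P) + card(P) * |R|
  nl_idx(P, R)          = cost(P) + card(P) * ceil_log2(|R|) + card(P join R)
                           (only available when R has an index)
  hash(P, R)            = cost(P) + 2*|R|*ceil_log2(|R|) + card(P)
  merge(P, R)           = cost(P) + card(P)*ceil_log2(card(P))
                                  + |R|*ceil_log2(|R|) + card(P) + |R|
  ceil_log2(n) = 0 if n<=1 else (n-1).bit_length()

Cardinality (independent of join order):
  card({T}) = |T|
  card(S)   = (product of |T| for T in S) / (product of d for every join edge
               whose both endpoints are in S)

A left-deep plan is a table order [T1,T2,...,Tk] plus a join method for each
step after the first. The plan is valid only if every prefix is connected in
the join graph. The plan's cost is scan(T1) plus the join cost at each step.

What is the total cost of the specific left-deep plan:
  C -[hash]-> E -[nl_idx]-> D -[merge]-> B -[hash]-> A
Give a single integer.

44300

step 1: scan C: cost=150, card=150
step 2: join E via hash
    card(P join E) = 150*200/(150) = 200
    cost = 150 + 2*200*8 + 150 = 3500
step 3: join D via nl_idx
    card(P join D) = 200*500/(100) = 1000
    cost = 3500 + 200*9 + 1000 = 6300
step 4: join B via merge
    card(P join B) = 1000*200/(8) = 25000
    cost = 6300 + 1000*10 + 200*8 + 1000 + 200 = 19100
step 5: join A via hash
    card(P join A) = 25000*20/(4) = 125000
    cost = 19100 + 2*20*5 + 25000 = 44300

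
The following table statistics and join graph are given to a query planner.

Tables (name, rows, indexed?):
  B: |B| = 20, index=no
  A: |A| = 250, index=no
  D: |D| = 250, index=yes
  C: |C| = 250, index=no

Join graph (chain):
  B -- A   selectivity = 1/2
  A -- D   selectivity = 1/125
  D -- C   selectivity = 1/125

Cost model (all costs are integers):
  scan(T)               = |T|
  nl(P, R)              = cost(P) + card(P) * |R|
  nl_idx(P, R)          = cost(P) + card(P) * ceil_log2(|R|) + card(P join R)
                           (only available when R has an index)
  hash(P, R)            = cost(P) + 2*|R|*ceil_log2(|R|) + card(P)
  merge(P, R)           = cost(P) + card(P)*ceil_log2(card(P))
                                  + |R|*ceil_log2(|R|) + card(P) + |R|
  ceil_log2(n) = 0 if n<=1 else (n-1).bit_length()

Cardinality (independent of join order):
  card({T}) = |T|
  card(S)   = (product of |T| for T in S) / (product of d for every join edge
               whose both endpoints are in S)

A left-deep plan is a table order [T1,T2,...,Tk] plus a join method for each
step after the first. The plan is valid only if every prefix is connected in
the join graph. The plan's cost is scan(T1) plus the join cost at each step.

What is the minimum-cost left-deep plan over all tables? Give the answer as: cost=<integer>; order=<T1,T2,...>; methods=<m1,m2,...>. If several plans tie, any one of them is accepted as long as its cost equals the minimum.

Selinger DP (subsets sized 1..n):
  {B}: scan cost=20, card=20
  {A}: scan cost=250, card=250
  {D}: scan cost=250, card=250
  {C}: scan cost=250, card=250
  {AB}: card=2500; try (B,hash)→700, (A,merge)→2390, (B,merge)→2620, (A,hash)→4040, (A,nl)→5020, (B,nl)→5250; best=700 via (B,hash)
  {AD}: card=500; try (D,nl_idx)→2750, (D,hash)→4500, (A,hash)→4500, (D,merge)→4750, (A,merge)→4750, (D,nl)→62750 …(+1); best=2750 via (D,nl_idx)
  {CD}: card=500; try (D,nl_idx)→2750, (D,hash)→4500, (C,hash)→4500, (D,merge)→4750, (C,merge)→4750, (D,nl)→62750 …(+1); best=2750 via (D,nl_idx)
  {ABD}: card=5000; try (B,hash)→3450, (D,hash)→7200, (B,merge)→7870, (B,nl)→12750, (D,nl_idx)→25700, (D,merge)→35450 …(+1); best=3450 via (B,hash)
  {ACD}: card=1000; try (C,hash)→7250, (A,hash)→7250, (C,merge)→10000, (A,merge)→10000, (C,nl)→127750, (A,nl)→127750; best=7250 via (C,hash)
  {ABCD}: card=10000; try (B,hash)→8450, (C,hash)→12450, (B,merge)→18370, (B,nl)→27250, (C,merge)→75700, (C,nl)→1253450; best=8450 via (B,hash)

cost=8450; order=A,D,C,B; methods=nl_idx,hash,hash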